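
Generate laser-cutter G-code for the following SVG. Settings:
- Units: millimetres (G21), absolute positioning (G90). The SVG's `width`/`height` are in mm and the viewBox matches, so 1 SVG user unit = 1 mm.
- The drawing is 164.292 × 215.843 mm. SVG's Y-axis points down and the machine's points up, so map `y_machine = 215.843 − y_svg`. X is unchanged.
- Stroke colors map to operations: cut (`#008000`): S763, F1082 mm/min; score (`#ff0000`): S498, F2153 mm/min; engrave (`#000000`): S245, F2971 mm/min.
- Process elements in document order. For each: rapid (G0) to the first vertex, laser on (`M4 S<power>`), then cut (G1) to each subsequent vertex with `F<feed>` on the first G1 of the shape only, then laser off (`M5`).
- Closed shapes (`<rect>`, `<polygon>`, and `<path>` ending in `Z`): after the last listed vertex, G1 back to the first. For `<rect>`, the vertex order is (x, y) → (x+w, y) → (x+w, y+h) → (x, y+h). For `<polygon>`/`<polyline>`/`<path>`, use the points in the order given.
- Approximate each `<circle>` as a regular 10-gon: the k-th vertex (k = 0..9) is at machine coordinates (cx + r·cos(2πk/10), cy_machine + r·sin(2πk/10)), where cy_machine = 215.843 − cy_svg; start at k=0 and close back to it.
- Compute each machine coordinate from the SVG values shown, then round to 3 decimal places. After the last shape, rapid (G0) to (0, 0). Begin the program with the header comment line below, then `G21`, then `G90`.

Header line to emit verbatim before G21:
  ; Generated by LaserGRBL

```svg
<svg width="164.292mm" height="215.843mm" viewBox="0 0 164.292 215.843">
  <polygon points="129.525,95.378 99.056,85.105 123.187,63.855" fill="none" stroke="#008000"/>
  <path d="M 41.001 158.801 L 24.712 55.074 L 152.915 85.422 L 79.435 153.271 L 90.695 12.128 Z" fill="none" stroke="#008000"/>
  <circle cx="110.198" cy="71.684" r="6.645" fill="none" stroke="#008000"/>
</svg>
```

; Generated by LaserGRBL
G21
G90
G0 X129.525 Y120.465
M4 S763
G1 X99.056 Y130.738 F1082
G1 X123.187 Y151.988
G1 X129.525 Y120.465
M5
G0 X41.001 Y57.042
M4 S763
G1 X24.712 Y160.769 F1082
G1 X152.915 Y130.421
G1 X79.435 Y62.572
G1 X90.695 Y203.715
G1 X41.001 Y57.042
M5
G0 X116.843 Y144.159
M4 S763
G1 X115.574 Y148.065 F1082
G1 X112.251 Y150.479
G1 X108.145 Y150.479
G1 X104.822 Y148.065
G1 X103.553 Y144.159
G1 X104.822 Y140.253
G1 X108.145 Y137.839
G1 X112.251 Y137.839
G1 X115.574 Y140.253
G1 X116.843 Y144.159
M5
G0 X0.000 Y0.000

1 u = 1 mm; y_m = 215.843 − y.

[1] `<polygon>` regular polygon, #008000→cut S763 F1082: (129.525,120.465) → (99.056,130.738) → (123.187,151.988) → (129.525,120.465) (closed)

[2] `<path>` closed polygon, #008000→cut S763 F1082: (41.001,57.042) → (24.712,160.769) → (152.915,130.421) → (79.435,62.572) → (90.695,203.715) → (41.001,57.042) (closed)

[3] `<circle>` circle, #008000→cut S763 F1082: (116.843,144.159) → (115.574,148.065) → (112.251,150.479) → (108.145,150.479) → (104.822,148.065) → (103.553,144.159) → (104.822,140.253) → (108.145,137.839) → (112.251,137.839) → (115.574,140.253) → (116.843,144.159) (closed)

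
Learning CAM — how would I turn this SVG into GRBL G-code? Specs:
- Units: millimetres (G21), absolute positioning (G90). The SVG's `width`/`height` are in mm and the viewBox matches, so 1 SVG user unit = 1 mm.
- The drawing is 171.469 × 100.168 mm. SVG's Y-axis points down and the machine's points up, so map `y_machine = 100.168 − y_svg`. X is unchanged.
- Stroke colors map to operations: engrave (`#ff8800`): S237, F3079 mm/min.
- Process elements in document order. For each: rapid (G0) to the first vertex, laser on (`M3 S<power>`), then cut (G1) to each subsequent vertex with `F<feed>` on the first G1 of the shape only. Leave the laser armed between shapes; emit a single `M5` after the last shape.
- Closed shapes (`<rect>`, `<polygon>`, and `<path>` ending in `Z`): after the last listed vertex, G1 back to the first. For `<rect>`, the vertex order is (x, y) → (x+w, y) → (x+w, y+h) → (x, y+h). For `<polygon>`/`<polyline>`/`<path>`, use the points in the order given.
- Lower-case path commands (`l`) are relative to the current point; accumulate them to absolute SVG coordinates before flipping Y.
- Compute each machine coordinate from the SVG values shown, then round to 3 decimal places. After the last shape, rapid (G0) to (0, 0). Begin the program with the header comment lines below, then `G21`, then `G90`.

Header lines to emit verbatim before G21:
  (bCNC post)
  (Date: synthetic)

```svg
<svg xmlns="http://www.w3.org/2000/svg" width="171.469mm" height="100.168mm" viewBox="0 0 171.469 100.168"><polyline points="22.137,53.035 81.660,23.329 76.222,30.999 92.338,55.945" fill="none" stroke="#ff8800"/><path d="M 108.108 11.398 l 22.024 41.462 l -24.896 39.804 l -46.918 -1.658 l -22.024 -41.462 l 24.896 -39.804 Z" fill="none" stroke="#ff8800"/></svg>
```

(bCNC post)
(Date: synthetic)
G21
G90
G0 X22.137 Y47.133
M3 S237
G1 X81.660 Y76.839 F3079
G1 X76.222 Y69.169
G1 X92.338 Y44.223
G0 X108.108 Y88.770
M3 S237
G1 X130.132 Y47.308 F3079
G1 X105.236 Y7.504
G1 X58.318 Y9.162
G1 X36.294 Y50.624
G1 X61.190 Y90.428
G1 X108.108 Y88.770
M5
G0 X0.000 Y0.000

1 u = 1 mm; y_m = 100.168 − y.

[1] `<polyline>` open polyline, #ff8800→engrave S237 F3079: (22.137,47.133) → (81.660,76.839) → (76.222,69.169) → (92.338,44.223)

[2] `<path>` regular polygon, #ff8800→engrave S237 F3079: (108.108,88.770) → (130.132,47.308) → (105.236,7.504) → (58.318,9.162) → (36.294,50.624) → (61.190,90.428) → (108.108,88.770) (closed)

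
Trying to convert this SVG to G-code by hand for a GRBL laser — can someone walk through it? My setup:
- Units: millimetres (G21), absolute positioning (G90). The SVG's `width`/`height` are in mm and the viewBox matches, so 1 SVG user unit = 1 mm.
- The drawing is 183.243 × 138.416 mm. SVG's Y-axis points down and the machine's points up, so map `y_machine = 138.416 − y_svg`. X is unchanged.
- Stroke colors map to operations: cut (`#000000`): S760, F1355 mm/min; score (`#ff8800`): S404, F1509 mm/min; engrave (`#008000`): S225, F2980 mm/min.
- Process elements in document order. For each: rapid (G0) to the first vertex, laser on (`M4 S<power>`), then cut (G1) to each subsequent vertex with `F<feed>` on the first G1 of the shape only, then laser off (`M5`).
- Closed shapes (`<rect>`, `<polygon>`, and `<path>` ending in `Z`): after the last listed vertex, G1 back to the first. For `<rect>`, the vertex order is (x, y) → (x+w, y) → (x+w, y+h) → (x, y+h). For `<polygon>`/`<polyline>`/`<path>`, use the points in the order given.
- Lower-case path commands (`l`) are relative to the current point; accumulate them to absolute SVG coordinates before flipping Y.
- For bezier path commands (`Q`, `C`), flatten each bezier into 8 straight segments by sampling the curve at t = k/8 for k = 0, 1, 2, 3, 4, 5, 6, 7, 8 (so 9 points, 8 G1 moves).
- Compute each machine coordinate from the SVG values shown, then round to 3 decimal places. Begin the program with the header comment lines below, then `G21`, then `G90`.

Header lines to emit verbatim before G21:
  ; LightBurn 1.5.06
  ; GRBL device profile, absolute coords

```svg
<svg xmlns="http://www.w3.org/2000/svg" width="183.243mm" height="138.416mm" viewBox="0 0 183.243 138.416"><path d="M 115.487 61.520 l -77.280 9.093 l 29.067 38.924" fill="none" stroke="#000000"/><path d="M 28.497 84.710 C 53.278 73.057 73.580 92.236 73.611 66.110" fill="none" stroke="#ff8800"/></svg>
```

viewBox `0 0 183.243 138.416` with mm width/height → 1 unit = 1 mm. Flip: y_m = 138.416 − y_svg.

**Shape 1** — `<path>` open polyline, stroke `#000000` → cut (S760, F1355). Machine vertices: (115.487,76.896) → (38.207,67.803) → (67.274,28.879). Open path.

**Shape 2** — `<path>` cubic bezier, stroke `#ff8800` → score (S404, F1509). Control points (SVG): P0=(28.497,84.710), P1=(53.278,73.057), P2=(73.580,92.236), P3=(73.611,66.110); sampled at t=k/8. Machine vertices: (28.497,53.706) → (37.549,56.779) → (45.996,57.854) → (53.653,57.823) → (60.335,57.579) → (65.857,58.012) → (70.034,60.017) → (72.680,64.484) → (73.611,72.306). Open path.

; LightBurn 1.5.06
; GRBL device profile, absolute coords
G21
G90
G0 X115.487 Y76.896
M4 S760
G1 X38.207 Y67.803 F1355
G1 X67.274 Y28.879
M5
G0 X28.497 Y53.706
M4 S404
G1 X37.549 Y56.779 F1509
G1 X45.996 Y57.854
G1 X53.653 Y57.823
G1 X60.335 Y57.579
G1 X65.857 Y58.012
G1 X70.034 Y60.017
G1 X72.680 Y64.484
G1 X73.611 Y72.306
M5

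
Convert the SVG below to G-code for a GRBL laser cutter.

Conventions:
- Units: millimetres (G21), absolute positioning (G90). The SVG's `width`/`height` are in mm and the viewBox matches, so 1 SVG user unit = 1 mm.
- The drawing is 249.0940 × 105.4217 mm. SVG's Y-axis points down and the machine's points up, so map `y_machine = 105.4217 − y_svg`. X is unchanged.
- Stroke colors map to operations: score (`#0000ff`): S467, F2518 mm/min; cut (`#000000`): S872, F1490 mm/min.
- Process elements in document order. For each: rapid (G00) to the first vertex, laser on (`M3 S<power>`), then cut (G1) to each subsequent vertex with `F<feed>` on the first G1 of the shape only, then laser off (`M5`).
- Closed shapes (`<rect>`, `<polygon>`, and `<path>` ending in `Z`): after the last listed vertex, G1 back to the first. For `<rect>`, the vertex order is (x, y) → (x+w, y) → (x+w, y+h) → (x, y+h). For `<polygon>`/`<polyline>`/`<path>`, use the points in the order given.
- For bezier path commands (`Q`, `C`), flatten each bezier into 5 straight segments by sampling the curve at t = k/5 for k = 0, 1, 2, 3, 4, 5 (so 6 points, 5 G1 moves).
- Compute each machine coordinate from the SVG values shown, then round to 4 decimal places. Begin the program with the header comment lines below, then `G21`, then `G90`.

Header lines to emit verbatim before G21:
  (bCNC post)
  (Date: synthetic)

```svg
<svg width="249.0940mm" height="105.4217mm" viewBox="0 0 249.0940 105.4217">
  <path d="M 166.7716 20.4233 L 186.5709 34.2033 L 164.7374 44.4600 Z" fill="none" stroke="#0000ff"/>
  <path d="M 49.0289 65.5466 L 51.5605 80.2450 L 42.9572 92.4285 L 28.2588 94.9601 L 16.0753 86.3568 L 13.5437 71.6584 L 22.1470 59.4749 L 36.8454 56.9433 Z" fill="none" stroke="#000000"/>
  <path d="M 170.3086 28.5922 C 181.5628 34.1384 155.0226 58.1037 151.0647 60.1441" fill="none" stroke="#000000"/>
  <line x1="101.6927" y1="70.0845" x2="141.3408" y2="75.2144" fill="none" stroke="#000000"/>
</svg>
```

viewBox `0 0 249.0940 105.4217` with mm width/height → 1 unit = 1 mm. Flip: y_m = 105.4217 − y_svg.

**Shape 1** — `<path>` regular polygon, stroke `#0000ff` → score (S467, F2518). Machine vertices: (166.7716,84.9984) → (186.5709,71.2184) → (164.7374,60.9617) → (166.7716,84.9984). Closed: final G1 returns to the first vertex.

**Shape 2** — `<path>` regular polygon, stroke `#000000` → cut (S872, F1490). Machine vertices: (49.0289,39.8751) → (51.5605,25.1767) → (42.9572,12.9932) → (28.2588,10.4616) → (16.0753,19.0649) → (13.5437,33.7633) → (22.1470,45.9468) → (36.8454,48.4784) → (49.0289,39.8751). Closed: final G1 returns to the first vertex.

**Shape 3** — `<path>` cubic bezier, stroke `#000000` → cut (S872, F1490). Control points (SVG): P0=(170.3086,28.5922), P1=(181.5628,34.1384), P2=(155.0226,58.1037), P3=(151.0647,60.1441); sampled at t=k/5. Machine vertices: (170.3086,76.8295) → (173.0088,71.6142) → (169.5364,63.9149) → (162.7896,55.6680) → (155.6663,48.8101) → (151.0647,45.2776). Open path.

**Shape 4** — `<line>` line segment, stroke `#000000` → cut (S872, F1490). Machine vertices: (101.6927,35.3372) → (141.3408,30.2073). Open path.

(bCNC post)
(Date: synthetic)
G21
G90
G00 X166.7716 Y84.9984
M3 S467
G1 X186.5709 Y71.2184 F2518
G1 X164.7374 Y60.9617
G1 X166.7716 Y84.9984
M5
G00 X49.0289 Y39.8751
M3 S872
G1 X51.5605 Y25.1767 F1490
G1 X42.9572 Y12.9932
G1 X28.2588 Y10.4616
G1 X16.0753 Y19.0649
G1 X13.5437 Y33.7633
G1 X22.1470 Y45.9468
G1 X36.8454 Y48.4784
G1 X49.0289 Y39.8751
M5
G00 X170.3086 Y76.8295
M3 S872
G1 X173.0088 Y71.6142 F1490
G1 X169.5364 Y63.9149
G1 X162.7896 Y55.6680
G1 X155.6663 Y48.8101
G1 X151.0647 Y45.2776
M5
G00 X101.6927 Y35.3372
M3 S872
G1 X141.3408 Y30.2073 F1490
M5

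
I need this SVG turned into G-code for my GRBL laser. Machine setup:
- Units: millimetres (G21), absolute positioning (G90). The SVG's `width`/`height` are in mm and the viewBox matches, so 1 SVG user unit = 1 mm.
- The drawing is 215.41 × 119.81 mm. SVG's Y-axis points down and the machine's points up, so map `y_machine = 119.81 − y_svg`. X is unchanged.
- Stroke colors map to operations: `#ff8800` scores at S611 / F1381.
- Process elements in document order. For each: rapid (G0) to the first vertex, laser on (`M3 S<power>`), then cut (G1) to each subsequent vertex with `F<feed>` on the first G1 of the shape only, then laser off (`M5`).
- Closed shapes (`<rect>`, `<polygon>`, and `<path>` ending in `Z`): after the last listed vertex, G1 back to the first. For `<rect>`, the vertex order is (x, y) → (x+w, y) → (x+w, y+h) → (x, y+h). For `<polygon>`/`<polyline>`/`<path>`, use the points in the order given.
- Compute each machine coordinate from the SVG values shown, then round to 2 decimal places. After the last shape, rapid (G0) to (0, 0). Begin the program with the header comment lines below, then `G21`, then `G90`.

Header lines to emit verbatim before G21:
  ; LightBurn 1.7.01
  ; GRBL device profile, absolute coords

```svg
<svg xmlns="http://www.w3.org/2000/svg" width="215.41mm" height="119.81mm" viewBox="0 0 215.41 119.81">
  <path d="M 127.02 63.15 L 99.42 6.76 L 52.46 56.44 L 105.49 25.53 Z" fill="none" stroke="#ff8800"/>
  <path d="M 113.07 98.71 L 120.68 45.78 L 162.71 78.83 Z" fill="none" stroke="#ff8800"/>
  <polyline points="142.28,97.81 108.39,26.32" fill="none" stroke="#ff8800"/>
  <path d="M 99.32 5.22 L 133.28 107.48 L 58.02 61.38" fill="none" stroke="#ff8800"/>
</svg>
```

1 u = 1 mm; y_m = 119.81 − y.

[1] `<path>` closed polygon, #ff8800→score S611 F1381: (127.02,56.66) → (99.42,113.05) → (52.46,63.37) → (105.49,94.28) → (127.02,56.66) (closed)

[2] `<path>` regular polygon, #ff8800→score S611 F1381: (113.07,21.10) → (120.68,74.03) → (162.71,40.98) → (113.07,21.10) (closed)

[3] `<polyline>` line segment, #ff8800→score S611 F1381: (142.28,22.00) → (108.39,93.49)

[4] `<path>` open polyline, #ff8800→score S611 F1381: (99.32,114.59) → (133.28,12.33) → (58.02,58.43)

; LightBurn 1.7.01
; GRBL device profile, absolute coords
G21
G90
G0 X127.02 Y56.66
M3 S611
G1 X99.42 Y113.05 F1381
G1 X52.46 Y63.37
G1 X105.49 Y94.28
G1 X127.02 Y56.66
M5
G0 X113.07 Y21.10
M3 S611
G1 X120.68 Y74.03 F1381
G1 X162.71 Y40.98
G1 X113.07 Y21.10
M5
G0 X142.28 Y22.00
M3 S611
G1 X108.39 Y93.49 F1381
M5
G0 X99.32 Y114.59
M3 S611
G1 X133.28 Y12.33 F1381
G1 X58.02 Y58.43
M5
G0 X0.00 Y0.00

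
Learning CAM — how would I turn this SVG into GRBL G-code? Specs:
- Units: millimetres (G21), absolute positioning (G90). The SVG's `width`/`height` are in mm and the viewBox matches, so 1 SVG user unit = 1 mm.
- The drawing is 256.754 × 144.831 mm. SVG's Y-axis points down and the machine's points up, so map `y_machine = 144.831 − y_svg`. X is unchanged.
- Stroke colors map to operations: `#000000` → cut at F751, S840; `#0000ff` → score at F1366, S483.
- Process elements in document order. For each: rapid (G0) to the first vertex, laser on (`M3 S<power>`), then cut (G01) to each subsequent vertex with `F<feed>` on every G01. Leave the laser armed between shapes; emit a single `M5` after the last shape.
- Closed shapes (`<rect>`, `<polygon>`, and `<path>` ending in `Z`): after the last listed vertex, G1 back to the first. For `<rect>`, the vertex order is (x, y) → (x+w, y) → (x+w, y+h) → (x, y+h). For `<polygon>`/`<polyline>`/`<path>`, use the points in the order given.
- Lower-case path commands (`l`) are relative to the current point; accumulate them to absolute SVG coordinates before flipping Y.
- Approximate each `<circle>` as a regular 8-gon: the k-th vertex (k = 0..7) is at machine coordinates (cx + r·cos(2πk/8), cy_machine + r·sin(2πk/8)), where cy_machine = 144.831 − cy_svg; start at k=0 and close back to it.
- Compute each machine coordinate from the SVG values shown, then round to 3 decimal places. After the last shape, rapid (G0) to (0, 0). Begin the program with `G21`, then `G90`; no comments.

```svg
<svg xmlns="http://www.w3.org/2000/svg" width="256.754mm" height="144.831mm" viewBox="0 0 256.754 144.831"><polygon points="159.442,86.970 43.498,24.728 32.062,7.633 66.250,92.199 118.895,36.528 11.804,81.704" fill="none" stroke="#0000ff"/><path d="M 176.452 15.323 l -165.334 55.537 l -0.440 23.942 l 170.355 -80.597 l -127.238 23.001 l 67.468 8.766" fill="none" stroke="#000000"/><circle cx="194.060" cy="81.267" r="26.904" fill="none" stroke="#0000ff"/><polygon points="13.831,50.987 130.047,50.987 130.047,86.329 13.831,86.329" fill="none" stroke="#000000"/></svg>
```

G21
G90
G0 X159.442 Y57.861
M3 S483
G01 X43.498 Y120.103 F1366
G01 X32.062 Y137.198 F1366
G01 X66.250 Y52.632 F1366
G01 X118.895 Y108.303 F1366
G01 X11.804 Y63.127 F1366
G01 X159.442 Y57.861 F1366
G0 X176.452 Y129.508
M3 S840
G01 X11.118 Y73.971 F751
G01 X10.678 Y50.029 F751
G01 X181.033 Y130.626 F751
G01 X53.795 Y107.625 F751
G01 X121.263 Y98.859 F751
G0 X220.964 Y63.564
M3 S483
G01 X213.084 Y82.588 F1366
G01 X194.060 Y90.468 F1366
G01 X175.036 Y82.588 F1366
G01 X167.156 Y63.564 F1366
G01 X175.036 Y44.540 F1366
G01 X194.060 Y36.660 F1366
G01 X213.084 Y44.540 F1366
G01 X220.964 Y63.564 F1366
G0 X13.831 Y93.844
M3 S840
G01 X130.047 Y93.844 F751
G01 X130.047 Y58.502 F751
G01 X13.831 Y58.502 F751
G01 X13.831 Y93.844 F751
M5
G0 X0.000 Y0.000

Since the viewBox matches the mm dimensions, user units are millimetres directly. The only transform is the Y-flip y_m = 144.831 − y_svg.

Shape 1 is a closed polygon drawn with `<polygon>`. Its stroke #0000ff means score at S483, F1366. After flipping Y the toolpath is (159.442,57.861) → (43.498,120.103) → (32.062,137.198) → (66.250,52.632) → (118.895,108.303) → (11.804,63.127) → (159.442,57.861), returning to the start.

Shape 2 is a open polyline drawn with `<path>`. Its stroke #000000 means cut at S840, F751. After flipping Y the toolpath is (176.452,129.508) → (11.118,73.971) → (10.678,50.029) → (181.033,130.626) → (53.795,107.625) → (121.263,98.859).

Shape 3 is a circle drawn with `<circle>`. Its stroke #0000ff means score at S483, F1366. After flipping Y the toolpath is (220.964,63.564) → (213.084,82.588) → (194.060,90.468) → (175.036,82.588) → (167.156,63.564) → (175.036,44.540) → (194.060,36.660) → (213.084,44.540) → (220.964,63.564), returning to the start.

Shape 4 is a rectangle drawn with `<polygon>`. Its stroke #000000 means cut at S840, F751. After flipping Y the toolpath is (13.831,93.844) → (130.047,93.844) → (130.047,58.502) → (13.831,58.502) → (13.831,93.844), returning to the start.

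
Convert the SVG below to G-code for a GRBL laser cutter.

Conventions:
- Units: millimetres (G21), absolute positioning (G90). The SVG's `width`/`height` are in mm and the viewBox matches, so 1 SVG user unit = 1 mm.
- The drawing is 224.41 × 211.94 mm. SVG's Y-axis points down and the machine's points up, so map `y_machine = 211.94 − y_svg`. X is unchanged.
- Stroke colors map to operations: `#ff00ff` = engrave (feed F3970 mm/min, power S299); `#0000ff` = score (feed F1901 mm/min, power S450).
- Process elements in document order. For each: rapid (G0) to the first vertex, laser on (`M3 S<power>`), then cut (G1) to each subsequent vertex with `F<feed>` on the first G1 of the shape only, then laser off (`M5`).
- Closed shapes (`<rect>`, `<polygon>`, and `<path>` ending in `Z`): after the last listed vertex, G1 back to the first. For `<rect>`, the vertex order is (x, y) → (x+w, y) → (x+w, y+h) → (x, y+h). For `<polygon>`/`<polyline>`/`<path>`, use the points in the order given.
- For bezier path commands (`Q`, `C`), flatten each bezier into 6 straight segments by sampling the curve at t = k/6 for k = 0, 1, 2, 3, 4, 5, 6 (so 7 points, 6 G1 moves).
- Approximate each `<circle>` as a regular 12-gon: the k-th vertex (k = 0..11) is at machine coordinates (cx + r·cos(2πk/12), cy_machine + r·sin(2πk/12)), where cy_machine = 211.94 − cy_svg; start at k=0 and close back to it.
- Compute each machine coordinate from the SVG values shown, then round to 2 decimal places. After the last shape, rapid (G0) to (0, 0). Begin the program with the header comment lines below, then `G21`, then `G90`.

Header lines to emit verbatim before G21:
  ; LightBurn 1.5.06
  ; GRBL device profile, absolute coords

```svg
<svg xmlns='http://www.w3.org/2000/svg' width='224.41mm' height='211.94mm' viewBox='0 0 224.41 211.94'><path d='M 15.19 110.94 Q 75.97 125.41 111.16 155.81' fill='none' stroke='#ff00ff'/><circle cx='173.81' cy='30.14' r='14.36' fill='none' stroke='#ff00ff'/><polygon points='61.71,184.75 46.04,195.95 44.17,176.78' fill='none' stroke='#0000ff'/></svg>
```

; LightBurn 1.5.06
; GRBL device profile, absolute coords
G21
G90
G0 X15.19 Y101.00
M3 S299
G1 X34.74 Y95.73 F3970
G1 X52.87 Y89.58
G1 X69.57 Y82.55
G1 X84.86 Y74.63
G1 X98.72 Y65.82
G1 X111.16 Y56.13
M5
G0 X188.17 Y181.80
M3 S299
G1 X186.25 Y188.98 F3970
G1 X180.99 Y194.24
G1 X173.81 Y196.16
G1 X166.63 Y194.24
G1 X161.37 Y188.98
G1 X159.45 Y181.80
G1 X161.37 Y174.62
G1 X166.63 Y169.36
G1 X173.81 Y167.44
G1 X180.99 Y169.36
G1 X186.25 Y174.62
G1 X188.17 Y181.80
M5
G0 X61.71 Y27.19
M3 S450
G1 X46.04 Y15.99 F1901
G1 X44.17 Y35.16
G1 X61.71 Y27.19
M5
G0 X0.00 Y0.00

1 u = 1 mm; y_m = 211.94 − y.

[1] `<path>` quadratic bezier, #ff00ff→engrave S299 F3970: (15.19,101.00) → (34.74,95.73) → (52.87,89.58) → (69.57,82.55) → (84.86,74.63) → (98.72,65.82) → (111.16,56.13)

[2] `<circle>` circle, #ff00ff→engrave S299 F3970: (188.17,181.80) → (186.25,188.98) → (180.99,194.24) → (173.81,196.16) → (166.63,194.24) → (161.37,188.98) → (159.45,181.80) → (161.37,174.62) → (166.63,169.36) → (173.81,167.44) → (180.99,169.36) → (186.25,174.62) → (188.17,181.80) (closed)

[3] `<polygon>` regular polygon, #0000ff→score S450 F1901: (61.71,27.19) → (46.04,15.99) → (44.17,35.16) → (61.71,27.19) (closed)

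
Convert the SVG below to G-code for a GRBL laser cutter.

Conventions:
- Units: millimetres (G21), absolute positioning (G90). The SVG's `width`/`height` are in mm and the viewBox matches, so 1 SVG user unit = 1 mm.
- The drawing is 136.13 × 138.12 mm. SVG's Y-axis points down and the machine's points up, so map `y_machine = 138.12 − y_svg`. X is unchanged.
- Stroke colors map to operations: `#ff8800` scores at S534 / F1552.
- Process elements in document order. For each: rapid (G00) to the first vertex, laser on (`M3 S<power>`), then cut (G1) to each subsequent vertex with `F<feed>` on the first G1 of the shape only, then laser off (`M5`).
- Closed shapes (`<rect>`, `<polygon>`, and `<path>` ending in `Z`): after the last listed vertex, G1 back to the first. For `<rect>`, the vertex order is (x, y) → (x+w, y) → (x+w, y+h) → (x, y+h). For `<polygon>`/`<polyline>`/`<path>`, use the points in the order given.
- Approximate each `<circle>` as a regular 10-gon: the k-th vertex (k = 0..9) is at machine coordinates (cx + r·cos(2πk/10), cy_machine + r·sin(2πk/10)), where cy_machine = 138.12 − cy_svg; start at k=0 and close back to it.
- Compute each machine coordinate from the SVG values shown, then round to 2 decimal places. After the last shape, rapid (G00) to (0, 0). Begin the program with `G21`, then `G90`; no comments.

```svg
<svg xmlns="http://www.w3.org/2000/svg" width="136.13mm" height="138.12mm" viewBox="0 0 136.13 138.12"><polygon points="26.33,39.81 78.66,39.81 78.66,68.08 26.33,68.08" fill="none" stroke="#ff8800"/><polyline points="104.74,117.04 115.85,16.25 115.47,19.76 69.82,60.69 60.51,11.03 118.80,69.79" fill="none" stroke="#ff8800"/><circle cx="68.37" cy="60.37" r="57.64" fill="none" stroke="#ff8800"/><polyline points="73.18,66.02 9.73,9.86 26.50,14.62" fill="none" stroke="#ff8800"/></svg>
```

G21
G90
G00 X26.33 Y98.31
M3 S534
G1 X78.66 Y98.31 F1552
G1 X78.66 Y70.04
G1 X26.33 Y70.04
G1 X26.33 Y98.31
M5
G00 X104.74 Y21.08
M3 S534
G1 X115.85 Y121.87 F1552
G1 X115.47 Y118.36
G1 X69.82 Y77.43
G1 X60.51 Y127.09
G1 X118.80 Y68.33
M5
G00 X126.01 Y77.75
M3 S534
G1 X115.00 Y111.63 F1552
G1 X86.18 Y132.57
G1 X50.56 Y132.57
G1 X21.74 Y111.63
G1 X10.73 Y77.75
G1 X21.74 Y43.87
G1 X50.56 Y22.93
G1 X86.18 Y22.93
G1 X115.00 Y43.87
G1 X126.01 Y77.75
M5
G00 X73.18 Y72.10
M3 S534
G1 X9.73 Y128.26 F1552
G1 X26.50 Y123.50
M5
G00 X0.00 Y0.00

viewBox `0 0 136.13 138.12` with mm width/height → 1 unit = 1 mm. Flip: y_m = 138.12 − y_svg.

**Shape 1** — `<polygon>` rectangle, stroke `#ff8800` → score (S534, F1552). Machine vertices: (26.33,98.31) → (78.66,98.31) → (78.66,70.04) → (26.33,70.04) → (26.33,98.31). Closed: final G1 returns to the first vertex.

**Shape 2** — `<polyline>` open polyline, stroke `#ff8800` → score (S534, F1552). Machine vertices: (104.74,21.08) → (115.85,121.87) → (115.47,118.36) → (69.82,77.43) → (60.51,127.09) → (118.80,68.33). Open path.

**Shape 3** — `<circle>` circle, stroke `#ff8800` → score (S534, F1552). Machine vertices: (126.01,77.75) → (115.00,111.63) → (86.18,132.57) → (50.56,132.57) → (21.74,111.63) → (10.73,77.75) → (21.74,43.87) → (50.56,22.93) → (86.18,22.93) → (115.00,43.87) → (126.01,77.75). Closed: final G1 returns to the first vertex.

**Shape 4** — `<polyline>` open polyline, stroke `#ff8800` → score (S534, F1552). Machine vertices: (73.18,72.10) → (9.73,128.26) → (26.50,123.50). Open path.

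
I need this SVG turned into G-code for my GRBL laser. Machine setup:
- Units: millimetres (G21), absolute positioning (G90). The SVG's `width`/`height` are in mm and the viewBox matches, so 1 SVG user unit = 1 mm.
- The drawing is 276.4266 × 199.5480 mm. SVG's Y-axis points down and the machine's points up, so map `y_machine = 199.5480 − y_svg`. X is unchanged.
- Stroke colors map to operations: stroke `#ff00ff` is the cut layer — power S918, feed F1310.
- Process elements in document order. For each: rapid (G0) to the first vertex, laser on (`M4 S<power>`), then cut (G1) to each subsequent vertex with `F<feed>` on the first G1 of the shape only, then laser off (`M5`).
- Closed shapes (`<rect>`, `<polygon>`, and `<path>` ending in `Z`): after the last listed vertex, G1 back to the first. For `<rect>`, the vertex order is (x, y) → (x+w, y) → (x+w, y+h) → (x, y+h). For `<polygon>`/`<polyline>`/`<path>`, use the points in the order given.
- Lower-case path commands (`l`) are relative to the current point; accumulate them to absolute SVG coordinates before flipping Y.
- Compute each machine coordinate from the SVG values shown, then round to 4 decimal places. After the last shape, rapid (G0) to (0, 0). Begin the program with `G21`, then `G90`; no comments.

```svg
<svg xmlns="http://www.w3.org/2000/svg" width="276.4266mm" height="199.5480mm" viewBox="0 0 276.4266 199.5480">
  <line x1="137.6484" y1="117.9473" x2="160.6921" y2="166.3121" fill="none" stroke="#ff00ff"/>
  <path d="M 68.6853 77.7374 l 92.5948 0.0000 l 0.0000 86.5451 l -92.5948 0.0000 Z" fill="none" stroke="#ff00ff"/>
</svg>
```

viewBox `0 0 276.4266 199.5480` with mm width/height → 1 unit = 1 mm. Flip: y_m = 199.5480 − y_svg.

**Shape 1** — `<line>` line segment, stroke `#ff00ff` → cut (S918, F1310). Machine vertices: (137.6484,81.6007) → (160.6921,33.2359). Open path.

**Shape 2** — `<path>` rectangle, stroke `#ff00ff` → cut (S918, F1310). Machine vertices: (68.6853,121.8106) → (161.2801,121.8106) → (161.2801,35.2655) → (68.6853,35.2655) → (68.6853,121.8106). Closed: final G1 returns to the first vertex.

G21
G90
G0 X137.6484 Y81.6007
M4 S918
G1 X160.6921 Y33.2359 F1310
M5
G0 X68.6853 Y121.8106
M4 S918
G1 X161.2801 Y121.8106 F1310
G1 X161.2801 Y35.2655
G1 X68.6853 Y35.2655
G1 X68.6853 Y121.8106
M5
G0 X0.0000 Y0.0000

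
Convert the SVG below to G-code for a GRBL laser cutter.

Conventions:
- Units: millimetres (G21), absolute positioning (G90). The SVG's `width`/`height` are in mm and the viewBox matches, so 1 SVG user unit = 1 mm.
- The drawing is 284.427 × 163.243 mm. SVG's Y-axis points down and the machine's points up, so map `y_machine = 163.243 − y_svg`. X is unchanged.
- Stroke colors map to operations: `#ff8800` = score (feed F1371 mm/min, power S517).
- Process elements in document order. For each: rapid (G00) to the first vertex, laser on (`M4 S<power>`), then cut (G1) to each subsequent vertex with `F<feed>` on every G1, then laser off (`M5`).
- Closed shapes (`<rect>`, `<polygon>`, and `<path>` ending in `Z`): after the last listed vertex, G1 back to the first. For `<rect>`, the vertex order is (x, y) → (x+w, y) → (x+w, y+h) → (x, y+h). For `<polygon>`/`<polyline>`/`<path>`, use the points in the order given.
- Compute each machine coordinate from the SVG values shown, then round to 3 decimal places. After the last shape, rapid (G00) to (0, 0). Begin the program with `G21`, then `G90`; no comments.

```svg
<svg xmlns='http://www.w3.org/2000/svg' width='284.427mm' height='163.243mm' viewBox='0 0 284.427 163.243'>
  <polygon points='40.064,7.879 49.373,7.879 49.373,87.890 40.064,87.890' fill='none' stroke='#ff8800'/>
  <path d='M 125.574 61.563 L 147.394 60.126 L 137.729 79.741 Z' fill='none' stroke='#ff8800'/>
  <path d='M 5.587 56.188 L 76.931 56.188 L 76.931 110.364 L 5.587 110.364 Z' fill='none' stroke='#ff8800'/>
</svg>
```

G21
G90
G00 X40.064 Y155.364
M4 S517
G1 X49.373 Y155.364 F1371
G1 X49.373 Y75.353 F1371
G1 X40.064 Y75.353 F1371
G1 X40.064 Y155.364 F1371
M5
G00 X125.574 Y101.680
M4 S517
G1 X147.394 Y103.117 F1371
G1 X137.729 Y83.502 F1371
G1 X125.574 Y101.680 F1371
M5
G00 X5.587 Y107.055
M4 S517
G1 X76.931 Y107.055 F1371
G1 X76.931 Y52.879 F1371
G1 X5.587 Y52.879 F1371
G1 X5.587 Y107.055 F1371
M5
G00 X0.000 Y0.000

1 u = 1 mm; y_m = 163.243 − y.

[1] `<polygon>` rectangle, #ff8800→score S517 F1371: (40.064,155.364) → (49.373,155.364) → (49.373,75.353) → (40.064,75.353) → (40.064,155.364) (closed)

[2] `<path>` regular polygon, #ff8800→score S517 F1371: (125.574,101.680) → (147.394,103.117) → (137.729,83.502) → (125.574,101.680) (closed)

[3] `<path>` rectangle, #ff8800→score S517 F1371: (5.587,107.055) → (76.931,107.055) → (76.931,52.879) → (5.587,52.879) → (5.587,107.055) (closed)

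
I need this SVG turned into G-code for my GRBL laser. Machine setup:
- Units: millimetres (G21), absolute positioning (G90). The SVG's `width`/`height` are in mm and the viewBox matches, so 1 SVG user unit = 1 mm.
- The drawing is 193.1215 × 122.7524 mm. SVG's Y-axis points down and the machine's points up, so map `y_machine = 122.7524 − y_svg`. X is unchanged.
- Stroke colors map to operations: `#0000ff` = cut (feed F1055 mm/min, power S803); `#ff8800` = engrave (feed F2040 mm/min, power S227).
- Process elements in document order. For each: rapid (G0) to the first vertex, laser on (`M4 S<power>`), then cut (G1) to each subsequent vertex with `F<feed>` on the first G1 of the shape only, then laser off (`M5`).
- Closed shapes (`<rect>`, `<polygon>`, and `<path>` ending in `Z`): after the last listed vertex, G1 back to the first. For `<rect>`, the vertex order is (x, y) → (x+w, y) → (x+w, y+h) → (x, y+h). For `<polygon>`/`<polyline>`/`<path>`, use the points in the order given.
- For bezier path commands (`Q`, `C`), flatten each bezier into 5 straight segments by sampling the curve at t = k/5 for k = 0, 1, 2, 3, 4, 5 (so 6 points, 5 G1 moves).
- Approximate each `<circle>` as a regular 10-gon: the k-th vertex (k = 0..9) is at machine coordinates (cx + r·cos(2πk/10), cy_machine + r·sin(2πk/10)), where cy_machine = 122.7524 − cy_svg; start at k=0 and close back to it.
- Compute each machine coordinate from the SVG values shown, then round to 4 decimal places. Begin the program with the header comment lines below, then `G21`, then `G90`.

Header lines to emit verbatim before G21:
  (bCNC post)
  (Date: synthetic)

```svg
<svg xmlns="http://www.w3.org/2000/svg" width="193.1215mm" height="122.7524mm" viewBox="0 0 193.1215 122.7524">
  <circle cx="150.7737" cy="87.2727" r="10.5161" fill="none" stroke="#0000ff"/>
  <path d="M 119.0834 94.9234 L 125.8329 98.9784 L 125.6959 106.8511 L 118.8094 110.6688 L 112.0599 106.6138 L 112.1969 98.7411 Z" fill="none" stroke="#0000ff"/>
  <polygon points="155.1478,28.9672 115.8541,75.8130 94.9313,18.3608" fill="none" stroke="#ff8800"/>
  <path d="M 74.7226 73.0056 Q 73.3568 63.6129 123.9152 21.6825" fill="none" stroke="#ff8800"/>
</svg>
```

(bCNC post)
(Date: synthetic)
G21
G90
G0 X161.2898 Y35.4797
M4 S803
G1 X159.2814 Y41.6609 F1055
G1 X154.0234 Y45.4811
G1 X147.5240 Y45.4811
G1 X142.2660 Y41.6609
G1 X140.2576 Y35.4797
G1 X142.2660 Y29.2985
G1 X147.5240 Y25.4783
G1 X154.0234 Y25.4783
G1 X159.2814 Y29.2985
G1 X161.2898 Y35.4797
M5
G0 X119.0834 Y27.8290
M4 S803
G1 X125.8329 Y23.7740 F1055
G1 X125.6959 Y15.9013
G1 X118.8094 Y12.0836
G1 X112.0599 Y16.1386
G1 X112.1969 Y24.0113
G1 X119.0834 Y27.8290
M5
G0 X155.1478 Y93.7852
M4 S227
G1 X115.8541 Y46.9394 F2040
G1 X94.9313 Y104.3916
G1 X155.1478 Y93.7852
M5
G0 X74.7226 Y49.7468
M4 S227
G1 X76.2532 Y54.8054 F2040
G1 X81.9378 Y62.4670
G1 X91.7764 Y72.7316
G1 X105.7688 Y85.5992
G1 X123.9152 Y101.0699
M5

Since the viewBox matches the mm dimensions, user units are millimetres directly. The only transform is the Y-flip y_m = 122.7524 − y_svg.

Shape 1 is a circle drawn with `<circle>`. Its stroke #0000ff means cut at S803, F1055. After flipping Y the toolpath is (161.2898,35.4797) → (159.2814,41.6609) → (154.0234,45.4811) → (147.5240,45.4811) → (142.2660,41.6609) → (140.2576,35.4797) → (142.2660,29.2985) → (147.5240,25.4783) → (154.0234,25.4783) → (159.2814,29.2985) → (161.2898,35.4797), returning to the start.

Shape 2 is a regular polygon drawn with `<path>`. Its stroke #0000ff means cut at S803, F1055. After flipping Y the toolpath is (119.0834,27.8290) → (125.8329,23.7740) → (125.6959,15.9013) → (118.8094,12.0836) → (112.0599,16.1386) → (112.1969,24.0113) → (119.0834,27.8290), returning to the start.

Shape 3 is a regular polygon drawn with `<polygon>`. Its stroke #ff8800 means engrave at S227, F2040. After flipping Y the toolpath is (155.1478,93.7852) → (115.8541,46.9394) → (94.9313,104.3916) → (155.1478,93.7852), returning to the start.

Shape 4 is a quadratic bezier drawn with `<path>`. Its stroke #ff8800 means engrave at S227, F2040. After flipping Y the toolpath is (74.7226,49.7468) → (76.2532,54.8054) → (81.9378,62.4670) → (91.7764,72.7316) → (105.7688,85.5992) → (123.9152,101.0699).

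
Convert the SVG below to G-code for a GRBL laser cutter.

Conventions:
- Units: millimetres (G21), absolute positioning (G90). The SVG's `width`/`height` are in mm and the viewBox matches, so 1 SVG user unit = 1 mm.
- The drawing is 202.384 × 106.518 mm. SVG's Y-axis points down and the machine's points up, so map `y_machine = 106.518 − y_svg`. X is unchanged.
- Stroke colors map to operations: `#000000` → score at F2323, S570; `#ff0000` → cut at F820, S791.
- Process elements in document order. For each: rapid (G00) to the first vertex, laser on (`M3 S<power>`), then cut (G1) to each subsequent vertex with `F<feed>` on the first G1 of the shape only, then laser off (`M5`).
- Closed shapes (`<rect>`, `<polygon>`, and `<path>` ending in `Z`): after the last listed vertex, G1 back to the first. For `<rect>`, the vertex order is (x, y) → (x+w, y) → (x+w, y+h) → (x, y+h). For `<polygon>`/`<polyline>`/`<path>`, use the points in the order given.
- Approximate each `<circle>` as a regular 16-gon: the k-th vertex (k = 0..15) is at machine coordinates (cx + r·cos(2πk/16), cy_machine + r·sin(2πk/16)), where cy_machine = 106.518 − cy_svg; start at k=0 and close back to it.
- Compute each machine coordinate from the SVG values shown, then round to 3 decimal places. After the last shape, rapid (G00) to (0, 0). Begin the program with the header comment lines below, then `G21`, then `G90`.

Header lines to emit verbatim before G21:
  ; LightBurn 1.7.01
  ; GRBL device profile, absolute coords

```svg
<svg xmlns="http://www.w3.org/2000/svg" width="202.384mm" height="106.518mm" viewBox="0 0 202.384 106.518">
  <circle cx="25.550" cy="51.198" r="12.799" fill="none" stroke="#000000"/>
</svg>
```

1 u = 1 mm; y_m = 106.518 − y.

[1] `<circle>` circle, #000000→score S570 F2323: (38.349,55.320) → (37.375,60.218) → (34.600,64.370) → (30.448,67.145) → (25.550,68.119) → (20.652,67.145) → (16.500,64.370) → (13.725,60.218) → (12.751,55.320) → (13.725,50.422) → (16.500,46.270) → (20.652,43.495) → (25.550,42.521) → (30.448,43.495) → (34.600,46.270) → (37.375,50.422) → (38.349,55.320) (closed)

; LightBurn 1.7.01
; GRBL device profile, absolute coords
G21
G90
G00 X38.349 Y55.320
M3 S570
G1 X37.375 Y60.218 F2323
G1 X34.600 Y64.370
G1 X30.448 Y67.145
G1 X25.550 Y68.119
G1 X20.652 Y67.145
G1 X16.500 Y64.370
G1 X13.725 Y60.218
G1 X12.751 Y55.320
G1 X13.725 Y50.422
G1 X16.500 Y46.270
G1 X20.652 Y43.495
G1 X25.550 Y42.521
G1 X30.448 Y43.495
G1 X34.600 Y46.270
G1 X37.375 Y50.422
G1 X38.349 Y55.320
M5
G00 X0.000 Y0.000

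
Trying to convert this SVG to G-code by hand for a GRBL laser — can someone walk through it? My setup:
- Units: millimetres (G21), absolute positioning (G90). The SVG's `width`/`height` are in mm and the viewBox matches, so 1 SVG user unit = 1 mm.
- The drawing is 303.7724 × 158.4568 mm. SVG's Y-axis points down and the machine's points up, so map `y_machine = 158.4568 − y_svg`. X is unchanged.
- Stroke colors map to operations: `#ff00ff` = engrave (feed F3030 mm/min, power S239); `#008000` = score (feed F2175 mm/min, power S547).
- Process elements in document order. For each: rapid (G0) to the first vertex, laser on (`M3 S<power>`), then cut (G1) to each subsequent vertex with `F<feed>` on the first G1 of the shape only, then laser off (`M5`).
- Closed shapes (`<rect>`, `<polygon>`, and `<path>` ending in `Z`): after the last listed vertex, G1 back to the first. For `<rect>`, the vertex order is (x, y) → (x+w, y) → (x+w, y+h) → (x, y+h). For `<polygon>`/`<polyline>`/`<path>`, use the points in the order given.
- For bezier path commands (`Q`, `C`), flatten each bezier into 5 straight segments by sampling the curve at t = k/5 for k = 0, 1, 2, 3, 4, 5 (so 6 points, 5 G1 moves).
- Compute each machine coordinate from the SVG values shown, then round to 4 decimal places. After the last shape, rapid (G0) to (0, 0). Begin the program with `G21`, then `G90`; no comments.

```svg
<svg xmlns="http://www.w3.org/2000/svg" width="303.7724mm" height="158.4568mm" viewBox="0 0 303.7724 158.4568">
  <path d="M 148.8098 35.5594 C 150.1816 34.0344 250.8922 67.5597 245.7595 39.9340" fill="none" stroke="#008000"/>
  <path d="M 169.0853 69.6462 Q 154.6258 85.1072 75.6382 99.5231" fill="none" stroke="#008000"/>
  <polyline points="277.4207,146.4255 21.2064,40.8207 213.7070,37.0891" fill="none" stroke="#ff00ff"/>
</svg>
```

G21
G90
G0 X148.8098 Y122.8974
M3 S547
G1 X159.9121 Y120.3760 F2175
G1 X185.0069 Y114.0601
G1 X214.2456 Y108.5676
G1 X237.7794 Y108.5159
G1 X245.7595 Y118.5228
M5
G0 X169.0853 Y88.8106
M3 S547
G1 X160.7204 Y82.6680 F2175
G1 X147.1932 Y76.6090
G1 X128.5038 Y70.6336
G1 X104.6521 Y64.7419
G1 X75.6382 Y58.9337
M5
G0 X277.4207 Y12.0313
M3 S239
G1 X21.2064 Y117.6361 F3030
G1 X213.7070 Y121.3677
M5
G0 X0.0000 Y0.0000

1 u = 1 mm; y_m = 158.4568 − y.

[1] `<path>` cubic bezier, #008000→score S547 F2175: (148.8098,122.8974) → (159.9121,120.3760) → (185.0069,114.0601) → (214.2456,108.5676) → (237.7794,108.5159) → (245.7595,118.5228)

[2] `<path>` quadratic bezier, #008000→score S547 F2175: (169.0853,88.8106) → (160.7204,82.6680) → (147.1932,76.6090) → (128.5038,70.6336) → (104.6521,64.7419) → (75.6382,58.9337)

[3] `<polyline>` open polyline, #ff00ff→engrave S239 F3030: (277.4207,12.0313) → (21.2064,117.6361) → (213.7070,121.3677)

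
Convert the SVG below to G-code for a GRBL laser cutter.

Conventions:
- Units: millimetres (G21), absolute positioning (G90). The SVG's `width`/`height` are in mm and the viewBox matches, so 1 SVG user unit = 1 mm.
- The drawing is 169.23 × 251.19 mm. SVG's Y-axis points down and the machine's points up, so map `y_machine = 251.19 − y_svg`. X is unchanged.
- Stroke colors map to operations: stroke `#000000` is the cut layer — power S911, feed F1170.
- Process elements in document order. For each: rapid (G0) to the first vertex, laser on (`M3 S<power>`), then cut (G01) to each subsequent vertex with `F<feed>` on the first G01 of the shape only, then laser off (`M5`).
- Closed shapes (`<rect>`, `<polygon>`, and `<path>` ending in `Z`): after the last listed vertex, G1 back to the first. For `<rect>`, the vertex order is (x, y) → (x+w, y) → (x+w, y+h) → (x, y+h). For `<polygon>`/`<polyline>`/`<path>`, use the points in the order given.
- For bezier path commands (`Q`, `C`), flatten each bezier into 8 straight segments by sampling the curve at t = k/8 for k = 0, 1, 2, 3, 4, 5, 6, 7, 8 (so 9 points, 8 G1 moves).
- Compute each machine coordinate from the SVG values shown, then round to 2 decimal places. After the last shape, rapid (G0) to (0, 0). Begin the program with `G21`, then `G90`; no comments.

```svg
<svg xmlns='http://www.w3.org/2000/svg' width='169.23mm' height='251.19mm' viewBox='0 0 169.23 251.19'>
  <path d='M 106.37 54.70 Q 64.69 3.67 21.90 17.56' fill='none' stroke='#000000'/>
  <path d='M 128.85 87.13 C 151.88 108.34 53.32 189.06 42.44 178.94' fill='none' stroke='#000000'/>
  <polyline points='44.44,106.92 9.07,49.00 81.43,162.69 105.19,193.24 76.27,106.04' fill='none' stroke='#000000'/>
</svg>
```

G21
G90
G0 X106.37 Y196.49
M3 S911
G01 X95.93 Y208.23 F1170
G01 X85.46 Y217.95
G01 X74.95 Y225.63
G01 X64.41 Y231.29
G01 X53.84 Y234.92
G01 X43.23 Y236.52
G01 X32.58 Y236.09
G01 X21.90 Y233.63
M5
G0 X128.85 Y164.06
M3 S911
G01 X132.20 Y153.61 F1170
G01 X126.59 Y139.34
G01 X114.50 Y123.02
G01 X98.36 Y106.41
G01 X80.63 Y91.26
G01 X63.77 Y79.34
G01 X50.22 Y72.42
G01 X42.44 Y72.25
M5
G0 X44.44 Y144.27
M3 S911
G01 X9.07 Y202.19 F1170
G01 X81.43 Y88.50
G01 X105.19 Y57.95
G01 X76.27 Y145.15
M5
G0 X0.00 Y0.00

viewBox `0 0 169.23 251.19` with mm width/height → 1 unit = 1 mm. Flip: y_m = 251.19 − y_svg.

**Shape 1** — `<path>` quadratic bezier, stroke `#000000` → cut (S911, F1170). Control points (SVG): P0=(106.37,54.70), P1=(64.69,3.67), P2=(21.90,17.56); sampled at t=k/8. Machine vertices: (106.37,196.49) → (95.93,208.23) → (85.46,217.95) → (74.95,225.63) → (64.41,231.29) → (53.84,234.92) → (43.23,236.52) → (32.58,236.09) → (21.90,233.63). Open path.

**Shape 2** — `<path>` cubic bezier, stroke `#000000` → cut (S911, F1170). Control points (SVG): P0=(128.85,87.13), P1=(151.88,108.34), P2=(53.32,189.06), P3=(42.44,178.94); sampled at t=k/8. Machine vertices: (128.85,164.06) → (132.20,153.61) → (126.59,139.34) → (114.50,123.02) → (98.36,106.41) → (80.63,91.26) → (63.77,79.34) → (50.22,72.42) → (42.44,72.25). Open path.

**Shape 3** — `<polyline>` open polyline, stroke `#000000` → cut (S911, F1170). Machine vertices: (44.44,144.27) → (9.07,202.19) → (81.43,88.50) → (105.19,57.95) → (76.27,145.15). Open path.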